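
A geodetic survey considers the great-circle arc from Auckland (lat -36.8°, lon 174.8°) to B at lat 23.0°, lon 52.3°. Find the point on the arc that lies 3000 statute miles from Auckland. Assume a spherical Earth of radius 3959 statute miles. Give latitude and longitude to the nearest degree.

Write both endpoints as unit vectors p₁, p₂ with components (cos φ cos λ, cos φ sin λ, sin φ).
The central angle between the endpoints is δ = arccos(p₁·p₂) ≈ 2.252 rad (129.1°). The total great-circle distance is δ·R ≈ 2.252 × 3959 ≈ 8918 mi, so the target fraction is f = 3000/8918 ≈ 0.336.
Interpolate at f ≈ 0.336 with slerp weights a = sin((1−f)δ)/sin δ ≈ 1.284, b = sin(fδ)/sin δ ≈ 0.885.
p = a·p₁ + b·p₂ ≈ (-0.526, 0.738, -0.423); φ = arcsin(p_z) ≈ -25.05°, λ = atan2(p_y, p_x) ≈ 125.47°.

≈ lat -25°, lon 125°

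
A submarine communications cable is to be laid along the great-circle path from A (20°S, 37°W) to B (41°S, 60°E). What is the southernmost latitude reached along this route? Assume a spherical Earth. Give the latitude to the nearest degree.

The great circle lies in the plane with unit normal n̂ = (p₁ × p₂)/|p₁ × p₂|.
Here n̂_z ≈ +0.711; the vertex latitude is φ_max = arccos|n̂_z| ≈ 44.7°.

≈ 45°S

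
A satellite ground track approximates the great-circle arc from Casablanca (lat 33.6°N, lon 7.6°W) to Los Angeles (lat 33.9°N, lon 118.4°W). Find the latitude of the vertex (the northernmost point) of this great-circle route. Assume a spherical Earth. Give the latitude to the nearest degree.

≈ 50°N

The great circle lies in the plane with unit normal n̂ = (p₁ × p₂)/|p₁ × p₂|.
Here n̂_z ≈ -0.648; the vertex latitude is φ_max = arccos|n̂_z| ≈ 49.6°.
Check via Clairaut: cos φ_max = |cos φ₁| · sin C = cos(33.6°)·sin(51.0°) ≈ 0.648, again giving ≈ 49.6°.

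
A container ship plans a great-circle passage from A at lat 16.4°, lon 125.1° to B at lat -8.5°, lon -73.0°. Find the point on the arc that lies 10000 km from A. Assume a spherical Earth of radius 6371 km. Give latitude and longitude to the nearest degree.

≈ lat 21°, lon -138°

Write both endpoints as unit vectors p₁, p₂ with components (cos φ cos λ, cos φ sin λ, sin φ).
The central angle between the endpoints is δ = arccos(p₁·p₂) ≈ 2.804 rad (160.7°). The total great-circle distance is δ·R ≈ 2.804 × 6371 ≈ 17864 km, so the target fraction is f = 10000/17864 ≈ 0.560.
Interpolate at f ≈ 0.560 with slerp weights a = sin((1−f)δ)/sin δ ≈ 2.850, b = sin(fδ)/sin δ ≈ 3.019.
p = a·p₁ + b·p₂ ≈ (-0.699, -0.619, 0.358); φ = arcsin(p_z) ≈ 21.00°, λ = atan2(p_y, p_x) ≈ -138.49°.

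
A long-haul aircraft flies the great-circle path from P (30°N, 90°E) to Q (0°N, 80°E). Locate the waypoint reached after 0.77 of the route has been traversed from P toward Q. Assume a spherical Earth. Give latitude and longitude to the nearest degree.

≈ (7°N, 82°E)

Convert each endpoint to a unit vector on the sphere (x = cos φ cos λ, y = cos φ sin λ, z = sin φ).
The central angle between the endpoints is δ = arccos(p₁·p₂) ≈ 0.549 rad (31.5°).
Interpolate at f = 0.77 with slerp weights a = sin((1−f)δ)/sin δ ≈ 0.241, b = sin(fδ)/sin δ ≈ 0.786.
p = a·p₁ + b·p₂ ≈ (0.137, 0.983, 0.121); φ = arcsin(p_z) ≈ 6.93°, λ = atan2(p_y, p_x) ≈ 82.10°.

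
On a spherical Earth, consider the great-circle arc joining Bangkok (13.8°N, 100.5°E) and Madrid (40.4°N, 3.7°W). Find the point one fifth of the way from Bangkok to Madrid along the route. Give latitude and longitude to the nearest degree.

≈ (26°N, 86°E)

Convert each endpoint to a unit vector on the sphere (x = cos φ cos λ, y = cos φ sin λ, z = sin φ).
The central angle between the endpoints is δ = arccos(p₁·p₂) ≈ 1.598 rad (91.5°).
Interpolate at f = 1/5 with slerp weights a = sin((1−f)δ)/sin δ ≈ 0.958, b = sin(fδ)/sin δ ≈ 0.314.
p = a·p₁ + b·p₂ ≈ (0.069, 0.899, 0.432); φ = arcsin(p_z) ≈ 25.60°, λ = atan2(p_y, p_x) ≈ 85.59°.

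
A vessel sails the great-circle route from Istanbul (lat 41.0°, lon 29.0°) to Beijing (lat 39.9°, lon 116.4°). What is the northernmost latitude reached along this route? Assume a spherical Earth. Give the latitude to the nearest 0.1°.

≈ 49.7°

The great circle lies in the plane with unit normal n̂ = (p₁ × p₂)/|p₁ × p₂|.
Here n̂_z ≈ +0.647; the vertex latitude is φ_max = arccos|n̂_z| ≈ 49.7°.
Check via Clairaut: cos φ_max = |cos φ₁| · sin C = cos(41.0°)·sin(59.0°) ≈ 0.647, again giving ≈ 49.7°.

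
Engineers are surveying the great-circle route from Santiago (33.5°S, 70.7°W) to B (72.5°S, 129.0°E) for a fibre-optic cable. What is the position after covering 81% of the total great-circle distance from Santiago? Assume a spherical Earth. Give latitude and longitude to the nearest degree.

≈ (84°S, 173°E)

Convert each endpoint to a unit vector on the sphere (x = cos φ cos λ, y = cos φ sin λ, z = sin φ).
The central angle between the endpoints is δ = arccos(p₁·p₂) ≈ 1.276 rad (73.1°).
Interpolate at f = 0.81 with slerp weights a = sin((1−f)δ)/sin δ ≈ 0.251, b = sin(fδ)/sin δ ≈ 0.898.
p = a·p₁ + b·p₂ ≈ (-0.101, 0.012, -0.995); φ = arcsin(p_z) ≈ -84.17°, λ = atan2(p_y, p_x) ≈ 173.01°.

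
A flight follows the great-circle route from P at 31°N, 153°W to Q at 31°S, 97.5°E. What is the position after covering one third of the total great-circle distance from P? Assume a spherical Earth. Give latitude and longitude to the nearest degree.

From cos δ = sin φ₁ sin φ₂ + cos φ₁ cos φ₂ cos Δλ, the central angle is δ ≈ 2.107 rad (120.7°).
Interpolate at f = 1/3 with slerp weights a = sin((1−f)δ)/sin δ ≈ 1.147, b = sin(fδ)/sin δ ≈ 0.751.
p = a·p₁ + b·p₂ ≈ (-0.960, 0.192, 0.204); φ = arcsin(p_z) ≈ 11.76°, λ = atan2(p_y, p_x) ≈ 168.69°.

≈ 12°N, 169°E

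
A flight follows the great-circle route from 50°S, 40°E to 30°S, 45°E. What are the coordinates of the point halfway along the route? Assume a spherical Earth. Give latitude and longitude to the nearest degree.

Write both endpoints as unit vectors p₁, p₂ with components (cos φ cos λ, cos φ sin λ, sin φ).
The central angle between the endpoints is δ = arccos(p₁·p₂) ≈ 0.355 rad (20.4°).
Interpolate at f = 1/2 with slerp weights a = sin((1−f)δ)/sin δ ≈ 0.508, b = sin(fδ)/sin δ ≈ 0.508.
p = a·p₁ + b·p₂ ≈ (0.561, 0.521, -0.643); φ = arcsin(p_z) ≈ -40.03°, λ = atan2(p_y, p_x) ≈ 42.87°.

≈ 40°S, 43°E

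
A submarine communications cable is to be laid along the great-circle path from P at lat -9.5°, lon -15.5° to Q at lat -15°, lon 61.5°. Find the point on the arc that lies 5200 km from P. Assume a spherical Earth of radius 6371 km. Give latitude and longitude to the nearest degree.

≈ lat -16°, lon 32°

Convert each endpoint to a unit vector on the sphere (x = cos φ cos λ, y = cos φ sin λ, z = sin φ).
The central angle between the endpoints is δ = arccos(p₁·p₂) ≈ 1.311 rad (75.1°). The total great-circle distance is δ·R ≈ 1.311 × 6371 ≈ 8351 km, so the target fraction is f = 5200/8351 ≈ 0.623.
Interpolate at f ≈ 0.623 with slerp weights a = sin((1−f)δ)/sin δ ≈ 0.491, b = sin(fδ)/sin δ ≈ 0.754.
p = a·p₁ + b·p₂ ≈ (0.814, 0.510, -0.276); φ = arcsin(p_z) ≈ -16.03°, λ = atan2(p_y, p_x) ≈ 32.08°.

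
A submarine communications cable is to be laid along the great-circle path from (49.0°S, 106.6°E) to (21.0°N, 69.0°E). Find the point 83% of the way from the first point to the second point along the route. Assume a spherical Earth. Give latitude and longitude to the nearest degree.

The haversine formula gives a central angle δ ≈ 1.354 rad (77.6°) between the endpoints.
Interpolate at f = 0.83 with slerp weights a = sin((1−f)δ)/sin δ ≈ 0.234, b = sin(fδ)/sin δ ≈ 0.923.
p = a·p₁ + b·p₂ ≈ (0.265, 0.952, 0.155); φ = arcsin(p_z) ≈ 8.89°, λ = atan2(p_y, p_x) ≈ 74.43°.

≈ (9°N, 74°E)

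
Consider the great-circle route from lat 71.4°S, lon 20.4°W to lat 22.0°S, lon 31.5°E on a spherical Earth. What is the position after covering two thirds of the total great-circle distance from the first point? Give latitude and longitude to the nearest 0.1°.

From cos δ = sin φ₁ sin φ₂ + cos φ₁ cos φ₂ cos Δλ, the central angle is δ ≈ 1.003 rad (57.5°).
Interpolate at f = 2/3 with slerp weights a = sin((1−f)δ)/sin δ ≈ 0.389, b = sin(fδ)/sin δ ≈ 0.735.
p = a·p₁ + b·p₂ ≈ (0.698, 0.313, -0.644); φ = arcsin(p_z) ≈ -40.12°, λ = atan2(p_y, p_x) ≈ 24.16°.

≈ lat 40.1°S, lon 24.2°E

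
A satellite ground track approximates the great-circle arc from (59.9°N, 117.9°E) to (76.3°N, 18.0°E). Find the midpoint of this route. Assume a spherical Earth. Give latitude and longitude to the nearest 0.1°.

≈ (74.3°N, 91.0°E)

Write both endpoints as unit vectors p₁, p₂ with components (cos φ cos λ, cos φ sin λ, sin φ).
The central angle between the endpoints is δ = arccos(p₁·p₂) ≈ 0.609 rad (34.9°).
Interpolate at f = 1/2 with slerp weights a = sin((1−f)δ)/sin δ ≈ 0.524, b = sin(fδ)/sin δ ≈ 0.524.
p = a·p₁ + b·p₂ ≈ (-0.005, 0.271, 0.963); φ = arcsin(p_z) ≈ 74.29°, λ = atan2(p_y, p_x) ≈ 91.05°.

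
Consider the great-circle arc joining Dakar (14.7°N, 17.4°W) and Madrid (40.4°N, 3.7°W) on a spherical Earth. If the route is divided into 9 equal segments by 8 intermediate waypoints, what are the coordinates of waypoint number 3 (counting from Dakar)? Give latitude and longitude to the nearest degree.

From cos δ = sin φ₁ sin φ₂ + cos φ₁ cos φ₂ cos Δλ, the central angle is δ ≈ 0.495 rad (28.3°).
Interpolate at f = 3/9 with slerp weights a = sin((1−f)δ)/sin δ ≈ 0.682, b = sin(fδ)/sin δ ≈ 0.346.
p = a·p₁ + b·p₂ ≈ (0.892, -0.214, 0.397); φ = arcsin(p_z) ≈ 23.40°, λ = atan2(p_y, p_x) ≈ -13.50°.

≈ 23°N, 14°W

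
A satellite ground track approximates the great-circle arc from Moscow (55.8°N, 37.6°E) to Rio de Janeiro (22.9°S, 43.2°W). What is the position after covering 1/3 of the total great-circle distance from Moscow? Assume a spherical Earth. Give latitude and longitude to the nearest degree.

Write both endpoints as unit vectors p₁, p₂ with components (cos φ cos λ, cos φ sin λ, sin φ).
The central angle between the endpoints is δ = arccos(p₁·p₂) ≈ 1.812 rad (103.8°).
Interpolate at f = 1/3 with slerp weights a = sin((1−f)δ)/sin δ ≈ 0.963, b = sin(fδ)/sin δ ≈ 0.585.
p = a·p₁ + b·p₂ ≈ (0.822, -0.039, 0.569); φ = arcsin(p_z) ≈ 34.66°, λ = atan2(p_y, p_x) ≈ -2.69°.

≈ (35°N, 3°W)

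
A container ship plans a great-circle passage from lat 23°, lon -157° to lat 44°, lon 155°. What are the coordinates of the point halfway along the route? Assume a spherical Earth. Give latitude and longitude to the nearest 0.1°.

Convert each endpoint to a unit vector on the sphere (x = cos φ cos λ, y = cos φ sin λ, z = sin φ).
The central angle between the endpoints is δ = arccos(p₁·p₂) ≈ 0.775 rad (44.4°).
Interpolate at f = 1/2 with slerp weights a = sin((1−f)δ)/sin δ ≈ 0.540, b = sin(fδ)/sin δ ≈ 0.540.
p = a·p₁ + b·p₂ ≈ (-0.810, -0.030, 0.586); φ = arcsin(p_z) ≈ 35.88°, λ = atan2(p_y, p_x) ≈ -177.87°.

≈ lat 35.9°, lon -177.9°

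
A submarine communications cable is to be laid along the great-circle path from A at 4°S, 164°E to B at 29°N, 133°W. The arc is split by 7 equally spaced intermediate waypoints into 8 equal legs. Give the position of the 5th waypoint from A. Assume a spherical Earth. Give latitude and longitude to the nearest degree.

≈ 19°N, 159°W

The haversine formula gives a central angle δ ≈ 1.200 rad (68.8°) between the endpoints.
Interpolate at f = 5/8 with slerp weights a = sin((1−f)δ)/sin δ ≈ 0.467, b = sin(fδ)/sin δ ≈ 0.731.
p = a·p₁ + b·p₂ ≈ (-0.884, -0.339, 0.322); φ = arcsin(p_z) ≈ 18.78°, λ = atan2(p_y, p_x) ≈ -158.99°.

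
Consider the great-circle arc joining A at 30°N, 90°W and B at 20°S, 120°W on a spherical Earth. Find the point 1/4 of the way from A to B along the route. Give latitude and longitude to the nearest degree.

≈ 18°N, 98°W

From cos δ = sin φ₁ sin φ₂ + cos φ₁ cos φ₂ cos Δλ, the central angle is δ ≈ 1.008 rad (57.7°).
Interpolate at f = 1/4 with slerp weights a = sin((1−f)δ)/sin δ ≈ 0.811, b = sin(fδ)/sin δ ≈ 0.295.
p = a·p₁ + b·p₂ ≈ (-0.139, -0.942, 0.305); φ = arcsin(p_z) ≈ 17.74°, λ = atan2(p_y, p_x) ≈ -98.36°.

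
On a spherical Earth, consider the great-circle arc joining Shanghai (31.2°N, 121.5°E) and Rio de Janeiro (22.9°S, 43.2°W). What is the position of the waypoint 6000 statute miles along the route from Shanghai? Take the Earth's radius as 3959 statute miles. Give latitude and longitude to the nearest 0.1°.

From cos δ = sin φ₁ sin φ₂ + cos φ₁ cos φ₂ cos Δλ, the central angle is δ ≈ 2.864 rad (164.1°). The total great-circle distance is δ·R ≈ 2.864 × 3959 ≈ 11337 mi, so the target fraction is f = 6000/11337 ≈ 0.529.
Interpolate at f ≈ 0.529 with slerp weights a = sin((1−f)δ)/sin δ ≈ 3.554, b = sin(fδ)/sin δ ≈ 3.638.
p = a·p₁ + b·p₂ ≈ (0.855, 0.298, 0.425); φ = arcsin(p_z) ≈ 25.16°, λ = atan2(p_y, p_x) ≈ 19.19°.

≈ 25.2°N, 19.2°E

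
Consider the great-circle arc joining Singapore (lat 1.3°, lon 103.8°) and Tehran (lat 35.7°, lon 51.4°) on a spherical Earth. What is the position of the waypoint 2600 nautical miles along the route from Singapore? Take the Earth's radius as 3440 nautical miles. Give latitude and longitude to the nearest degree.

Convert each endpoint to a unit vector on the sphere (x = cos φ cos λ, y = cos φ sin λ, z = sin φ).
The central angle between the endpoints is δ = arccos(p₁·p₂) ≈ 1.037 rad (59.4°). The total great-circle distance is δ·R ≈ 1.037 × 3440 ≈ 3568 nmi, so the target fraction is f = 2600/3568 ≈ 0.729.
Interpolate at f ≈ 0.729 with slerp weights a = sin((1−f)δ)/sin δ ≈ 0.323, b = sin(fδ)/sin δ ≈ 0.797.
p = a·p₁ + b·p₂ ≈ (0.327, 0.819, 0.472); φ = arcsin(p_z) ≈ 28.18°, λ = atan2(p_y, p_x) ≈ 68.25°.

≈ lat 28°, lon 68°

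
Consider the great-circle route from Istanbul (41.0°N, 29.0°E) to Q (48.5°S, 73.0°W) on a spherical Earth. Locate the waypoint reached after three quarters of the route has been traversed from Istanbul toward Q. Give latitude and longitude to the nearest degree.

≈ (30°S, 39°W)

Write both endpoints as unit vectors p₁, p₂ with components (cos φ cos λ, cos φ sin λ, sin φ).
The central angle between the endpoints is δ = arccos(p₁·p₂) ≈ 2.208 rad (126.5°).
Interpolate at f = 3/4 with slerp weights a = sin((1−f)δ)/sin δ ≈ 0.653, b = sin(fδ)/sin δ ≈ 1.240.
p = a·p₁ + b·p₂ ≈ (0.671, -0.547, -0.500); φ = arcsin(p_z) ≈ -30.03°, λ = atan2(p_y, p_x) ≈ -39.18°.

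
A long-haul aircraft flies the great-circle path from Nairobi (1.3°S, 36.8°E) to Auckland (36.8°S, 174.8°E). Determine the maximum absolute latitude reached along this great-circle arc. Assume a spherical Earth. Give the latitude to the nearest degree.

≈ 49°S

The great circle lies in the plane with unit normal n̂ = (p₁ × p₂)/|p₁ × p₂|.
Here n̂_z ≈ +0.658; the vertex latitude is φ_max = arccos|n̂_z| ≈ 48.8°.
Check via Clairaut: cos φ_max = |cos φ₁| · sin C = cos(1.3°)·sin(138.8°) ≈ 0.658, again giving ≈ 48.8°.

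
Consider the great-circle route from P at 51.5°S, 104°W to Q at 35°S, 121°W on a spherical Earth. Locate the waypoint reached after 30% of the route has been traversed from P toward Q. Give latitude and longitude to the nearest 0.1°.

≈ 46.8°S, 110.1°W

Write both endpoints as unit vectors p₁, p₂ with components (cos φ cos λ, cos φ sin λ, sin φ).
The central angle between the endpoints is δ = arccos(p₁·p₂) ≈ 0.358 rad (20.5°).
Interpolate at f = 0.30 with slerp weights a = sin((1−f)δ)/sin δ ≈ 0.708, b = sin(fδ)/sin δ ≈ 0.306.
p = a·p₁ + b·p₂ ≈ (-0.236, -0.642, -0.729); φ = arcsin(p_z) ≈ -46.83°, λ = atan2(p_y, p_x) ≈ -110.15°.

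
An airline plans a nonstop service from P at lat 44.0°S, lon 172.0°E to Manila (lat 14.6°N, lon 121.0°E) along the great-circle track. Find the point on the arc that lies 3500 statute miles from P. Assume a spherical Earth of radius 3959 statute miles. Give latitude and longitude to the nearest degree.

≈ lat 5°S, lon 135°E

Write both endpoints as unit vectors p₁, p₂ with components (cos φ cos λ, cos φ sin λ, sin φ).
The central angle between the endpoints is δ = arccos(p₁·p₂) ≈ 1.305 rad (74.8°). The total great-circle distance is δ·R ≈ 1.305 × 3959 ≈ 5165 mi, so the target fraction is f = 3500/5165 ≈ 0.678.
Interpolate at f ≈ 0.678 with slerp weights a = sin((1−f)δ)/sin δ ≈ 0.423, b = sin(fδ)/sin δ ≈ 0.802.
p = a·p₁ + b·p₂ ≈ (-0.701, 0.707, -0.092); φ = arcsin(p_z) ≈ -5.28°, λ = atan2(p_y, p_x) ≈ 134.75°.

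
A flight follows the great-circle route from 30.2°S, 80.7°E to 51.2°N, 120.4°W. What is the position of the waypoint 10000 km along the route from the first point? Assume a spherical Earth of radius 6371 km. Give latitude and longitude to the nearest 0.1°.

≈ 47.9°N, 130.4°E

Convert each endpoint to a unit vector on the sphere (x = cos φ cos λ, y = cos φ sin λ, z = sin φ).
The central angle between the endpoints is δ = arccos(p₁·p₂) ≈ 2.684 rad (153.8°). The total great-circle distance is δ·R ≈ 2.684 × 6371 ≈ 17102 km, so the target fraction is f = 10000/17102 ≈ 0.585.
Interpolate at f ≈ 0.585 with slerp weights a = sin((1−f)δ)/sin δ ≈ 2.034, b = sin(fδ)/sin δ ≈ 2.265.
p = a·p₁ + b·p₂ ≈ (-0.434, 0.510, 0.742); φ = arcsin(p_z) ≈ 47.93°, λ = atan2(p_y, p_x) ≈ 130.39°.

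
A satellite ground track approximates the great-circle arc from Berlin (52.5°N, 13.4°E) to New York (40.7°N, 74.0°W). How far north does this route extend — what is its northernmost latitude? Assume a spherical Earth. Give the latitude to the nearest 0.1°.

≈ 56.8°N

The great circle lies in the plane with unit normal n̂ = (p₁ × p₂)/|p₁ × p₂|.
Here n̂_z ≈ -0.547; the vertex latitude is φ_max = arccos|n̂_z| ≈ 56.8°.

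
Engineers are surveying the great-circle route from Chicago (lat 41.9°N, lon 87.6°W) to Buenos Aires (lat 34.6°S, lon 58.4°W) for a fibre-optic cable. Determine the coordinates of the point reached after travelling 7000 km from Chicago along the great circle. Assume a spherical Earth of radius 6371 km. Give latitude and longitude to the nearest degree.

Convert each endpoint to a unit vector on the sphere (x = cos φ cos λ, y = cos φ sin λ, z = sin φ).
The central angle between the endpoints is δ = arccos(p₁·p₂) ≈ 1.415 rad (81.0°). The total great-circle distance is δ·R ≈ 1.415 × 6371 ≈ 9012 km, so the target fraction is f = 7000/9012 ≈ 0.777.
Interpolate at f ≈ 0.777 with slerp weights a = sin((1−f)δ)/sin δ ≈ 0.314, b = sin(fδ)/sin δ ≈ 0.902.
p = a·p₁ + b·p₂ ≈ (0.399, -0.866, -0.302); φ = arcsin(p_z) ≈ -17.58°, λ = atan2(p_y, p_x) ≈ -65.28°.

≈ lat 18°S, lon 65°W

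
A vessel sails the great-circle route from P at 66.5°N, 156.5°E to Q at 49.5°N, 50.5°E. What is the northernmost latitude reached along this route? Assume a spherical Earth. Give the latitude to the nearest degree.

The great circle lies in the plane with unit normal n̂ = (p₁ × p₂)/|p₁ × p₂|.
Here n̂_z ≈ -0.319; the vertex latitude is φ_max = arccos|n̂_z| ≈ 71.4°.
Check via Clairaut: cos φ_max = |cos φ₁| · sin C = cos(66.5°)·sin(53.2°) ≈ 0.319, again giving ≈ 71.4°.

≈ 71°N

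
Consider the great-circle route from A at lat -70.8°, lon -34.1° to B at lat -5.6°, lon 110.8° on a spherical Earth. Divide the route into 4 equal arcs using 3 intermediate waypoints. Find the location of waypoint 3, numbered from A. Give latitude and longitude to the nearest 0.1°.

Write both endpoints as unit vectors p₁, p₂ with components (cos φ cos λ, cos φ sin λ, sin φ).
The central angle between the endpoints is δ = arccos(p₁·p₂) ≈ 1.747 rad (100.1°).
Interpolate at f = 3/4 with slerp weights a = sin((1−f)δ)/sin δ ≈ 0.430, b = sin(fδ)/sin δ ≈ 0.982.
p = a·p₁ + b·p₂ ≈ (-0.230, 0.834, -0.502); φ = arcsin(p_z) ≈ -30.11°, λ = atan2(p_y, p_x) ≈ 105.41°.

≈ lat -30.1°, lon 105.4°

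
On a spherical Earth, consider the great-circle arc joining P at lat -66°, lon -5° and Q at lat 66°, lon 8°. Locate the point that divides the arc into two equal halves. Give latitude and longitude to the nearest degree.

≈ lat 0°, lon 1°

Convert each endpoint to a unit vector on the sphere (x = cos φ cos λ, y = cos φ sin λ, z = sin φ).
The central angle between the endpoints is δ = arccos(p₁·p₂) ≈ 2.310 rad (132.3°).
Interpolate at f = 1/2 with slerp weights a = sin((1−f)δ)/sin δ ≈ 1.237, b = sin(fδ)/sin δ ≈ 1.237.
p = a·p₁ + b·p₂ ≈ (1.000, 0.026, 0.000); φ = arcsin(p_z) ≈ 0.00°, λ = atan2(p_y, p_x) ≈ 1.50°.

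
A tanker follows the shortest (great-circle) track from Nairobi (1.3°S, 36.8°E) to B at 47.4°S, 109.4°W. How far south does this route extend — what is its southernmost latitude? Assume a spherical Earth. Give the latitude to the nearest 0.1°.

≈ 63.3°S

The great circle lies in the plane with unit normal n̂ = (p₁ × p₂)/|p₁ × p₂|.
Here n̂_z ≈ -0.449; the vertex latitude is φ_max = arccos|n̂_z| ≈ 63.3°.
Check via Clairaut: cos φ_max = |cos φ₁| · sin C = cos(1.3°)·sin(153.3°) ≈ 0.449, again giving ≈ 63.3°.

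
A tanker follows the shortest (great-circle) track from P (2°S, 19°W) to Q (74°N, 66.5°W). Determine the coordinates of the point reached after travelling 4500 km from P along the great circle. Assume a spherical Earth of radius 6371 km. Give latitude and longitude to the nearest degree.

Convert each endpoint to a unit vector on the sphere (x = cos φ cos λ, y = cos φ sin λ, z = sin φ).
The central angle between the endpoints is δ = arccos(p₁·p₂) ≈ 1.418 rad (81.2°). The total great-circle distance is δ·R ≈ 1.418 × 6371 ≈ 9032 km, so the target fraction is f = 4500/9032 ≈ 0.498.
Interpolate at f ≈ 0.498 with slerp weights a = sin((1−f)δ)/sin δ ≈ 0.661, b = sin(fδ)/sin δ ≈ 0.657.
p = a·p₁ + b·p₂ ≈ (0.696, -0.381, 0.608); φ = arcsin(p_z) ≈ 37.46°, λ = atan2(p_y, p_x) ≈ -28.68°.

≈ (37°N, 29°W)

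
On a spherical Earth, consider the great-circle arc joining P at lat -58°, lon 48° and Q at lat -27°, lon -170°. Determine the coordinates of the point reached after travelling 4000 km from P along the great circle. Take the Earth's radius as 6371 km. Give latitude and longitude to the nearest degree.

The haversine formula gives a central angle δ ≈ 1.558 rad (89.3°) between the endpoints. The total great-circle distance is δ·R ≈ 1.558 × 6371 ≈ 9925 km, so the target fraction is f = 4000/9925 ≈ 0.403.
Interpolate at f ≈ 0.403 with slerp weights a = sin((1−f)δ)/sin δ ≈ 0.802, b = sin(fδ)/sin δ ≈ 0.587.
p = a·p₁ + b·p₂ ≈ (-0.231, 0.225, -0.947); φ = arcsin(p_z) ≈ -71.19°, λ = atan2(p_y, p_x) ≈ 135.80°.

≈ lat -71°, lon 136°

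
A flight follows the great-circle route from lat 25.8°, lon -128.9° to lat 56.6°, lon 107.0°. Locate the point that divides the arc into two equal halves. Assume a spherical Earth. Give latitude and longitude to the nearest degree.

≈ lat 60°, lon -167°

Write both endpoints as unit vectors p₁, p₂ with components (cos φ cos λ, cos φ sin λ, sin φ).
The central angle between the endpoints is δ = arccos(p₁·p₂) ≈ 1.485 rad (85.1°).
Interpolate at f = 1/2 with slerp weights a = sin((1−f)δ)/sin δ ≈ 0.679, b = sin(fδ)/sin δ ≈ 0.679.
p = a·p₁ + b·p₂ ≈ (-0.493, -0.118, 0.862); φ = arcsin(p_z) ≈ 59.54°, λ = atan2(p_y, p_x) ≈ -166.51°.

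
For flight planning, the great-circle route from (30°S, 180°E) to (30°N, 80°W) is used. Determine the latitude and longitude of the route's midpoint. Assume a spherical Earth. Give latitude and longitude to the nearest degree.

≈ (0°N, 130°W)

Convert each endpoint to a unit vector on the sphere (x = cos φ cos λ, y = cos φ sin λ, z = sin φ).
The central angle between the endpoints is δ = arccos(p₁·p₂) ≈ 1.961 rad (112.3°).
Interpolate at f = 1/2 with slerp weights a = sin((1−f)δ)/sin δ ≈ 0.898, b = sin(fδ)/sin δ ≈ 0.898.
p = a·p₁ + b·p₂ ≈ (-0.643, -0.766, 0.000); φ = arcsin(p_z) ≈ 0.00°, λ = atan2(p_y, p_x) ≈ -130.00°.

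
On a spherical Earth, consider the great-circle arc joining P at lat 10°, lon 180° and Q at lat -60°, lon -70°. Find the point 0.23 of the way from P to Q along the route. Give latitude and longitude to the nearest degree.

Convert each endpoint to a unit vector on the sphere (x = cos φ cos λ, y = cos φ sin λ, z = sin φ).
The central angle between the endpoints is δ = arccos(p₁·p₂) ≈ 1.895 rad (108.6°).
Interpolate at f = 0.23 with slerp weights a = sin((1−f)δ)/sin δ ≈ 1.049, b = sin(fδ)/sin δ ≈ 0.445.
p = a·p₁ + b·p₂ ≈ (-0.956, -0.209, -0.204); φ = arcsin(p_z) ≈ -11.75°, λ = atan2(p_y, p_x) ≈ -167.66°.

≈ lat -12°, lon -168°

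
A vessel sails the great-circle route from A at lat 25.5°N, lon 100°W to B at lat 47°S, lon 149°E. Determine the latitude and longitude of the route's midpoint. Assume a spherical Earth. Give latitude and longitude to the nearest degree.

≈ lat 18°S, lon 144°W

Write both endpoints as unit vectors p₁, p₂ with components (cos φ cos λ, cos φ sin λ, sin φ).
The central angle between the endpoints is δ = arccos(p₁·p₂) ≈ 2.136 rad (122.4°).
Interpolate at f = 1/2 with slerp weights a = sin((1−f)δ)/sin δ ≈ 1.037, b = sin(fδ)/sin δ ≈ 1.037.
p = a·p₁ + b·p₂ ≈ (-0.769, -0.558, -0.312); φ = arcsin(p_z) ≈ -18.19°, λ = atan2(p_y, p_x) ≈ -144.05°.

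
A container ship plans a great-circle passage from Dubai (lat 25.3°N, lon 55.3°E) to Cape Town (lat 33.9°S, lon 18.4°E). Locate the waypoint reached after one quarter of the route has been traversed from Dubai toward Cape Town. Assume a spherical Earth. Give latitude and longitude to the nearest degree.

≈ lat 11°N, lon 46°E

Convert each endpoint to a unit vector on the sphere (x = cos φ cos λ, y = cos φ sin λ, z = sin φ).
The central angle between the endpoints is δ = arccos(p₁·p₂) ≈ 1.201 rad (68.8°).
Interpolate at f = 1/4 with slerp weights a = sin((1−f)δ)/sin δ ≈ 0.841, b = sin(fδ)/sin δ ≈ 0.317.
p = a·p₁ + b·p₂ ≈ (0.682, 0.708, 0.182); φ = arcsin(p_z) ≈ 10.51°, λ = atan2(p_y, p_x) ≈ 46.05°.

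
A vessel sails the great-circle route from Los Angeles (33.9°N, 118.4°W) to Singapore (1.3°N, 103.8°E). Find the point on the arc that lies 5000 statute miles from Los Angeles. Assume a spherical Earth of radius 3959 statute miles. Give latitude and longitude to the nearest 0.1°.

Convert each endpoint to a unit vector on the sphere (x = cos φ cos λ, y = cos φ sin λ, z = sin φ).
The central angle between the endpoints is δ = arccos(p₁·p₂) ≈ 2.217 rad (127.0°). The total great-circle distance is δ·R ≈ 2.217 × 3959 ≈ 8777 mi, so the target fraction is f = 5000/8777 ≈ 0.570.
Interpolate at f ≈ 0.570 with slerp weights a = sin((1−f)δ)/sin δ ≈ 1.022, b = sin(fδ)/sin δ ≈ 1.194.
p = a·p₁ + b·p₂ ≈ (-0.688, 0.413, 0.597); φ = arcsin(p_z) ≈ 36.65°, λ = atan2(p_y, p_x) ≈ 149.03°.

≈ (36.6°N, 149.0°E)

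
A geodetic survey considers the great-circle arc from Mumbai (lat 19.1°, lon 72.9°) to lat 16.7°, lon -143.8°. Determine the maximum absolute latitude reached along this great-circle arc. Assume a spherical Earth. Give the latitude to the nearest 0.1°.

≈ 45.8°

The great circle lies in the plane with unit normal n̂ = (p₁ × p₂)/|p₁ × p₂|.
Here n̂_z ≈ +0.698; the vertex latitude is φ_max = arccos|n̂_z| ≈ 45.8°.
Check via Clairaut: cos φ_max = |cos φ₁| · sin C = cos(19.1°)·sin(47.6°) ≈ 0.698, again giving ≈ 45.8°.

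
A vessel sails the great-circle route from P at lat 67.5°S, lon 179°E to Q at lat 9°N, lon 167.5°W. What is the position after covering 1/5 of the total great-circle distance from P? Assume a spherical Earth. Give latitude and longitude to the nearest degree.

Write both endpoints as unit vectors p₁, p₂ with components (cos φ cos λ, cos φ sin λ, sin φ).
The central angle between the endpoints is δ = arccos(p₁·p₂) ≈ 1.346 rad (77.1°).
Interpolate at f = 1/5 with slerp weights a = sin((1−f)δ)/sin δ ≈ 0.903, b = sin(fδ)/sin δ ≈ 0.273.
p = a·p₁ + b·p₂ ≈ (-0.609, -0.052, -0.792); φ = arcsin(p_z) ≈ -52.35°, λ = atan2(p_y, p_x) ≈ -175.09°.

≈ lat 52°S, lon 175°W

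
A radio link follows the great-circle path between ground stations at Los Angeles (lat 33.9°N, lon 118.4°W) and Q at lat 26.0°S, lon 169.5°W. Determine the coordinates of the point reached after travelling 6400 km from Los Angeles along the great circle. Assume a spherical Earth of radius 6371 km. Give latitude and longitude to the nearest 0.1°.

Convert each endpoint to a unit vector on the sphere (x = cos φ cos λ, y = cos φ sin λ, z = sin φ).
The central angle between the endpoints is δ = arccos(p₁·p₂) ≈ 1.345 rad (77.1°). The total great-circle distance is δ·R ≈ 1.345 × 6371 ≈ 8568 km, so the target fraction is f = 6400/8568 ≈ 0.747.
Interpolate at f ≈ 0.747 with slerp weights a = sin((1−f)δ)/sin δ ≈ 0.343, b = sin(fδ)/sin δ ≈ 0.866.
p = a·p₁ + b·p₂ ≈ (-0.900, -0.392, -0.189); φ = arcsin(p_z) ≈ -10.87°, λ = atan2(p_y, p_x) ≈ -156.48°.

≈ lat 10.9°S, lon 156.5°W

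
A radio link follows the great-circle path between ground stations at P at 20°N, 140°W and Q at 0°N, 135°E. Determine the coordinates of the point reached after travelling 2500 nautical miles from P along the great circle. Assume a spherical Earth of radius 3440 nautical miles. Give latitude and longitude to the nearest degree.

≈ 14°N, 177°E

The haversine formula gives a central angle δ ≈ 1.489 rad (85.3°) between the endpoints. The total great-circle distance is δ·R ≈ 1.489 × 3440 ≈ 5121 nmi, so the target fraction is f = 2500/5121 ≈ 0.488.
Interpolate at f ≈ 0.488 with slerp weights a = sin((1−f)δ)/sin δ ≈ 0.693, b = sin(fδ)/sin δ ≈ 0.667.
p = a·p₁ + b·p₂ ≈ (-0.970, 0.053, 0.237); φ = arcsin(p_z) ≈ 13.71°, λ = atan2(p_y, p_x) ≈ 176.87°.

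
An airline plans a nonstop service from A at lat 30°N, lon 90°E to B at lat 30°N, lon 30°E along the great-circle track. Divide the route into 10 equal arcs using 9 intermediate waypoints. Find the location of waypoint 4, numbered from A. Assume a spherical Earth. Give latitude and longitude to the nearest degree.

≈ lat 34°N, lon 66°E

The haversine formula gives a central angle δ ≈ 0.896 rad (51.3°) between the endpoints.
Interpolate at f = 4/10 with slerp weights a = sin((1−f)δ)/sin δ ≈ 0.656, b = sin(fδ)/sin δ ≈ 0.449.
p = a·p₁ + b·p₂ ≈ (0.337, 0.762, 0.552); φ = arcsin(p_z) ≈ 33.54°, λ = atan2(p_y, p_x) ≈ 66.16°.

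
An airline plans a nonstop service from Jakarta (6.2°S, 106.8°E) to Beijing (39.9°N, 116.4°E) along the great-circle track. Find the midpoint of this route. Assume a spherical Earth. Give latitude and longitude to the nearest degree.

≈ (17°N, 111°E)

Write both endpoints as unit vectors p₁, p₂ with components (cos φ cos λ, cos φ sin λ, sin φ).
The central angle between the endpoints is δ = arccos(p₁·p₂) ≈ 0.819 rad (46.9°).
Interpolate at f = 1/2 with slerp weights a = sin((1−f)δ)/sin δ ≈ 0.545, b = sin(fδ)/sin δ ≈ 0.545.
p = a·p₁ + b·p₂ ≈ (-0.343, 0.893, 0.291); φ = arcsin(p_z) ≈ 16.90°, λ = atan2(p_y, p_x) ≈ 110.98°.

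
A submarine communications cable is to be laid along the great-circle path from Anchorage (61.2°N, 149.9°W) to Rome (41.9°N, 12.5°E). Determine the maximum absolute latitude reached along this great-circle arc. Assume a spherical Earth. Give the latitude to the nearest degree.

The great circle lies in the plane with unit normal n̂ = (p₁ × p₂)/|p₁ × p₂|.
Here n̂_z ≈ +0.112; the vertex latitude is φ_max = arccos|n̂_z| ≈ 83.6°.
Check via Clairaut: cos φ_max = |cos φ₁| · sin C = cos(61.2°)·sin(13.4°) ≈ 0.112, again giving ≈ 83.6°.

≈ 84°N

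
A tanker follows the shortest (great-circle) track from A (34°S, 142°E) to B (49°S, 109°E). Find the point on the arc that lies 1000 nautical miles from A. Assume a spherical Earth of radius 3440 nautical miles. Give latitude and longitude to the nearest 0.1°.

Write both endpoints as unit vectors p₁, p₂ with components (cos φ cos λ, cos φ sin λ, sin φ).
The central angle between the endpoints is δ = arccos(p₁·p₂) ≈ 0.499 rad (28.6°). The total great-circle distance is δ·R ≈ 0.499 × 3440 ≈ 1716 nmi, so the target fraction is f = 1000/1716 ≈ 0.583.
Interpolate at f ≈ 0.583 with slerp weights a = sin((1−f)δ)/sin δ ≈ 0.432, b = sin(fδ)/sin δ ≈ 0.599.
p = a·p₁ + b·p₂ ≈ (-0.410, 0.592, -0.694); φ = arcsin(p_z) ≈ -43.92°, λ = atan2(p_y, p_x) ≈ 124.71°.

≈ (43.9°S, 124.7°E)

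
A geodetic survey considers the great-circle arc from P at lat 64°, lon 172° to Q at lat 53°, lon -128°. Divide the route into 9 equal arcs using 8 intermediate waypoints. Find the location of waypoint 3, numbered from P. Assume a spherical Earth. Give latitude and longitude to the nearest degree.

Write both endpoints as unit vectors p₁, p₂ with components (cos φ cos λ, cos φ sin λ, sin φ).
The central angle between the endpoints is δ = arccos(p₁·p₂) ≈ 0.555 rad (31.8°).
Interpolate at f = 3/9 with slerp weights a = sin((1−f)δ)/sin δ ≈ 0.686, b = sin(fδ)/sin δ ≈ 0.349.
p = a·p₁ + b·p₂ ≈ (-0.427, -0.124, 0.896); φ = arcsin(p_z) ≈ 63.59°, λ = atan2(p_y, p_x) ≈ -163.85°.

≈ lat 64°, lon -164°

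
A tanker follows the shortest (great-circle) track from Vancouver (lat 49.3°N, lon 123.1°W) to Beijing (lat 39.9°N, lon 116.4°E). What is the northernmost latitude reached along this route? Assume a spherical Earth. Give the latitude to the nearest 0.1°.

≈ 63.7°N

The great circle lies in the plane with unit normal n̂ = (p₁ × p₂)/|p₁ × p₂|.
Here n̂_z ≈ -0.443; the vertex latitude is φ_max = arccos|n̂_z| ≈ 63.7°.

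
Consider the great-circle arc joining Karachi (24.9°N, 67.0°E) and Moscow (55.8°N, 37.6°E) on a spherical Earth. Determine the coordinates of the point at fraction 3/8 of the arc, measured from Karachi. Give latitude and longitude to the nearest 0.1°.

Convert each endpoint to a unit vector on the sphere (x = cos φ cos λ, y = cos φ sin λ, z = sin φ).
The central angle between the endpoints is δ = arccos(p₁·p₂) ≈ 0.656 rad (37.6°).
Interpolate at f = 3/8 with slerp weights a = sin((1−f)δ)/sin δ ≈ 0.654, b = sin(fδ)/sin δ ≈ 0.399.
p = a·p₁ + b·p₂ ≈ (0.409, 0.683, 0.605); φ = arcsin(p_z) ≈ 37.26°, λ = atan2(p_y, p_x) ≈ 59.04°.

≈ 37.3°N, 59.0°E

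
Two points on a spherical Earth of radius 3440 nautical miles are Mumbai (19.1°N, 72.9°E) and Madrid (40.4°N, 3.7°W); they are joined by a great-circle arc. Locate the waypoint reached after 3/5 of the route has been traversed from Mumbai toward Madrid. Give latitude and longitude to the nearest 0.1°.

≈ (38.1°N, 31.4°E)

The haversine formula gives a central angle δ ≈ 1.182 rad (67.7°) between the endpoints.
Interpolate at f = 3/5 with slerp weights a = sin((1−f)δ)/sin δ ≈ 0.492, b = sin(fδ)/sin δ ≈ 0.704.
p = a·p₁ + b·p₂ ≈ (0.672, 0.410, 0.617); φ = arcsin(p_z) ≈ 38.11°, λ = atan2(p_y, p_x) ≈ 31.40°.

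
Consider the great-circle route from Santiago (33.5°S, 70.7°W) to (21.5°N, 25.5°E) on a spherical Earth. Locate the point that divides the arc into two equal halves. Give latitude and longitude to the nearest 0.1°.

From cos δ = sin φ₁ sin φ₂ + cos φ₁ cos φ₂ cos Δλ, the central angle is δ ≈ 1.861 rad (106.6°).
Interpolate at f = 1/2 with slerp weights a = sin((1−f)δ)/sin δ ≈ 0.837, b = sin(fδ)/sin δ ≈ 0.837.
p = a·p₁ + b·p₂ ≈ (0.933, -0.323, -0.155); φ = arcsin(p_z) ≈ -8.93°, λ = atan2(p_y, p_x) ≈ -19.11°.

≈ (8.9°S, 19.1°W)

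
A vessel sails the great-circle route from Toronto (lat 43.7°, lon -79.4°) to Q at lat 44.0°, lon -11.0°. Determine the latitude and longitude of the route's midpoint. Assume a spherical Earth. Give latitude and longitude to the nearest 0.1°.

≈ lat 49.3°, lon -45.3°

The haversine formula gives a central angle δ ≈ 0.835 rad (47.8°) between the endpoints.
Interpolate at f = 1/2 with slerp weights a = sin((1−f)δ)/sin δ ≈ 0.547, b = sin(fδ)/sin δ ≈ 0.547.
p = a·p₁ + b·p₂ ≈ (0.459, -0.464, 0.758); φ = arcsin(p_z) ≈ 49.27°, λ = atan2(p_y, p_x) ≈ -45.30°.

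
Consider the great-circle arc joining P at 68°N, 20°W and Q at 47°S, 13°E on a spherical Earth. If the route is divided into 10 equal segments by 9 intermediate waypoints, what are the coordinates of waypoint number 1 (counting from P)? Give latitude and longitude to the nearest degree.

The haversine formula gives a central angle δ ≈ 2.053 rad (117.6°) between the endpoints.
Interpolate at f = 1/10 with slerp weights a = sin((1−f)δ)/sin δ ≈ 1.086, b = sin(fδ)/sin δ ≈ 0.230.
p = a·p₁ + b·p₂ ≈ (0.535, -0.104, 0.838); φ = arcsin(p_z) ≈ 56.97°, λ = atan2(p_y, p_x) ≈ -10.98°.

≈ 57°N, 11°W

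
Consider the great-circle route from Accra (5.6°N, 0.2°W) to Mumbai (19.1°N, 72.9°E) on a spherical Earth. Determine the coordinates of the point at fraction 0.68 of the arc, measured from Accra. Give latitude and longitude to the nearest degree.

Convert each endpoint to a unit vector on the sphere (x = cos φ cos λ, y = cos φ sin λ, z = sin φ).
The central angle between the endpoints is δ = arccos(p₁·p₂) ≈ 1.261 rad (72.2°).
Interpolate at f = 0.68 with slerp weights a = sin((1−f)δ)/sin δ ≈ 0.412, b = sin(fδ)/sin δ ≈ 0.794.
p = a·p₁ + b·p₂ ≈ (0.631, 0.716, 0.300); φ = arcsin(p_z) ≈ 17.46°, λ = atan2(p_y, p_x) ≈ 48.60°.

≈ (17°N, 49°E)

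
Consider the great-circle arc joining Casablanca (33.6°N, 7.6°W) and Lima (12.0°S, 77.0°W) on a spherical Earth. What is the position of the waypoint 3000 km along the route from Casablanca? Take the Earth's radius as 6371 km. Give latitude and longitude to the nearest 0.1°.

Convert each endpoint to a unit vector on the sphere (x = cos φ cos λ, y = cos φ sin λ, z = sin φ).
The central angle between the endpoints is δ = arccos(p₁·p₂) ≈ 1.398 rad (80.1°). The total great-circle distance is δ·R ≈ 1.398 × 6371 ≈ 8909 km, so the target fraction is f = 3000/8909 ≈ 0.337.
Interpolate at f ≈ 0.337 with slerp weights a = sin((1−f)δ)/sin δ ≈ 0.812, b = sin(fδ)/sin δ ≈ 0.461.
p = a·p₁ + b·p₂ ≈ (0.772, -0.528, 0.354); φ = arcsin(p_z) ≈ 20.71°, λ = atan2(p_y, p_x) ≈ -34.39°.

≈ 20.7°N, 34.4°W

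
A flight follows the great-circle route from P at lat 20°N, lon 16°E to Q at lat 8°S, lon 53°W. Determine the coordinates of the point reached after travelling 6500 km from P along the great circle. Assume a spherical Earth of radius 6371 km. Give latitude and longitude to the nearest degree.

Convert each endpoint to a unit vector on the sphere (x = cos φ cos λ, y = cos φ sin λ, z = sin φ).
The central angle between the endpoints is δ = arccos(p₁·p₂) ≈ 1.281 rad (73.4°). The total great-circle distance is δ·R ≈ 1.281 × 6371 ≈ 8160 km, so the target fraction is f = 6500/8160 ≈ 0.797.
Interpolate at f ≈ 0.797 with slerp weights a = sin((1−f)δ)/sin δ ≈ 0.269, b = sin(fδ)/sin δ ≈ 0.889.
p = a·p₁ + b·p₂ ≈ (0.773, -0.634, -0.032); φ = arcsin(p_z) ≈ -1.82°, λ = atan2(p_y, p_x) ≈ -39.35°.

≈ lat 2°S, lon 39°W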